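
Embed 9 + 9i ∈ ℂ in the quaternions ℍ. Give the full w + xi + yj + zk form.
9 + 9i + 0j + 0k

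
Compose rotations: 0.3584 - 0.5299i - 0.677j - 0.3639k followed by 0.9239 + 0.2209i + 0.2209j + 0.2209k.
0.6781 - 0.3412i - 0.583j - 0.2895k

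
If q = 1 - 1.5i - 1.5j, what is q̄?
1 + 1.5i + 1.5j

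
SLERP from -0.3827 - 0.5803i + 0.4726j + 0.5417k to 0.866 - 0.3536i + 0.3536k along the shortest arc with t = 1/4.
-0.0277 - 0.656i + 0.4282j + 0.621k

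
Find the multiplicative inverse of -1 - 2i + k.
-0.1667 + 0.3333i - 0.1667k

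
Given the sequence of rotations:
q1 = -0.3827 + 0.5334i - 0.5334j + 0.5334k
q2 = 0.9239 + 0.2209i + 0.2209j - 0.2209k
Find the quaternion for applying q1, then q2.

q2 · q1 = -0.2357 + 0.4083i - 0.813j + 0.3417k
-0.2357 + 0.4083i - 0.813j + 0.3417k


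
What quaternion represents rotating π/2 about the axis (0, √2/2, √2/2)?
0.7071 + 0.5j + 0.5k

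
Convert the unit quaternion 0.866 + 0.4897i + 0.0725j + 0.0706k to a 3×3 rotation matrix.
[[0.9795, -0.0513, 0.1947], [0.1933, 0.5104, -0.8379], [-0.0564, 0.8584, 0.5099]]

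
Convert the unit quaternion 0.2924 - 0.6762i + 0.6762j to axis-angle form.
axis = (-√2/2, √2/2, 0), θ = 146°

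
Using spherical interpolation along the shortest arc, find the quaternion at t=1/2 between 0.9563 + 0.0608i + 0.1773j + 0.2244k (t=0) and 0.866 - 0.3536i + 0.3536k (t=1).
0.9383 - 0.1508i + 0.0913j + 0.2976k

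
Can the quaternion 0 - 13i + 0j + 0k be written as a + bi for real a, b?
Yes. The quaternion -13i has j- and k-coefficients y = z = 0, so it lies in the complex subalgebra spanned by 1 and i.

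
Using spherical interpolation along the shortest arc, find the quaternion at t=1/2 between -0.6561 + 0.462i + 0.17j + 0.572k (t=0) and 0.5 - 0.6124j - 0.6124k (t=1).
-0.6123 + 0.2447i + 0.4144j + 0.6273k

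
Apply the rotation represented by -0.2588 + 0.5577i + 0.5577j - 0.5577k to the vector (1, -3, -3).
(1.488, 2.643, 3.131)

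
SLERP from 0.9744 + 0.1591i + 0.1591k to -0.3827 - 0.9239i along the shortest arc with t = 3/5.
0.7126 + 0.6977i + 0.0742k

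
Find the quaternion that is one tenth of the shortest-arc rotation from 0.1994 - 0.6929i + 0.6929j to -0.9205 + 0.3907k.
0.3217 - 0.6684i + 0.6684j - 0.0549k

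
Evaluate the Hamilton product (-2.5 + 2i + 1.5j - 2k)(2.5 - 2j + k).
-1.25 + 2.5i + 6.75j - 11.5k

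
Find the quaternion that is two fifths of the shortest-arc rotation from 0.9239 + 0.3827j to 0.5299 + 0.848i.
0.8788 + 0.3998i + 0.2605j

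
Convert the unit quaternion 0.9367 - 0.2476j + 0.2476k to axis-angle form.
axis = (0, -√2/2, √2/2), θ = 41°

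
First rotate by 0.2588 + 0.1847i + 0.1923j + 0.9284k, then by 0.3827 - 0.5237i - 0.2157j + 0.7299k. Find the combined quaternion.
-0.4404 - 0.4055i + 0.6388j + 0.4833k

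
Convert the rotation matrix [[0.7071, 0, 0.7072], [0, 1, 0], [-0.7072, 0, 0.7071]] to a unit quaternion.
0.9239 + 0.3827j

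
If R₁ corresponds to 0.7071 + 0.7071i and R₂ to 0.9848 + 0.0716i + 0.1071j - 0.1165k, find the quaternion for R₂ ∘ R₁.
0.6457 + 0.747i - 0.0066j - 0.1581k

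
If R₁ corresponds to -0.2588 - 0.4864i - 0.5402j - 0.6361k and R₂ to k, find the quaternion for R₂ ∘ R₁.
0.6361 + 0.5402i - 0.4864j - 0.2588k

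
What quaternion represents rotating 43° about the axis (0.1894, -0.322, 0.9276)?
0.9304 + 0.0694i - 0.118j + 0.34k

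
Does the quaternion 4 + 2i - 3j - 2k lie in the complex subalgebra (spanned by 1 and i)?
No. The quaternion 4 + 2i - 3j - 2k has j-coefficient y = -3 and k-coefficient z = -2, not both zero, so it does not lie in the complex subalgebra spanned by 1 and i.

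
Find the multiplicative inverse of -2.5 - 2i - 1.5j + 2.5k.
-0.1333 + 0.1067i + 0.08j - 0.1333k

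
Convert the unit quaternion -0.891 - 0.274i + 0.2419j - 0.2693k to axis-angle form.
axis = (-0.6035, 0.5328, -0.5932), θ = 306°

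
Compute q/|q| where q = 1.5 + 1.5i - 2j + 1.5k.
0.4575 + 0.4575i - 0.61j + 0.4575k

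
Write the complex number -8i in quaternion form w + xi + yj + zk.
0 - 8i + 0j + 0k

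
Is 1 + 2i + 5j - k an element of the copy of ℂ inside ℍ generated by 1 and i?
No. The quaternion 1 + 2i + 5j - k has j-coefficient y = 5 and k-coefficient z = -1, not both zero, so it does not lie in the complex subalgebra spanned by 1 and i.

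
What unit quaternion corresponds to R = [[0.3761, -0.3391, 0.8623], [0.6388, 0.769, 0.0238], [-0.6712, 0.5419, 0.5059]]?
0.8141 + 0.1591i + 0.4709j + 0.3003k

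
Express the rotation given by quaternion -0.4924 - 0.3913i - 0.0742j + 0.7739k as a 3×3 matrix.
[[-0.2089, 0.8202, -0.5326], [-0.7041, -0.5041, -0.5002], [-0.6787, 0.2705, 0.6828]]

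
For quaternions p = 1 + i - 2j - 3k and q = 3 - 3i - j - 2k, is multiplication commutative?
No: pq = -2 + i + 4j - 18k ≠ -2 - i - 18j - 4k = qp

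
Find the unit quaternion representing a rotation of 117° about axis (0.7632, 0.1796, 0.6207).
0.5225 + 0.6507i + 0.1531j + 0.5292k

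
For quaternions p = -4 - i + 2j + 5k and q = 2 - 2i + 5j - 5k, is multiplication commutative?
No: pq = 5 - 29i - 31j + 29k ≠ 5 + 41i - j + 31k = qp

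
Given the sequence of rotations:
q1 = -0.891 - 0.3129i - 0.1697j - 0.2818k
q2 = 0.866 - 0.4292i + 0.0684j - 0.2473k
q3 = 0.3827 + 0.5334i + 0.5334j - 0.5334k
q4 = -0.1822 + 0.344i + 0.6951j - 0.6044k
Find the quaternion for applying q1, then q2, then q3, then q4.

q2 · q1 = -0.964 + 0.0502i - 0.2515j + 0.0705k
q3 · q2 · q1 = -0.2239 - 0.5915i - 0.6748j + 0.3803k
q4 · q3 · q2 · q1 = 0.9432 - 0.1128i + 0.194j + 0.2451k
0.9432 - 0.1128i + 0.194j + 0.2451k


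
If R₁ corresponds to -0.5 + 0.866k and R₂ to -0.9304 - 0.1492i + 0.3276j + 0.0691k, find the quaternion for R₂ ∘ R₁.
0.4054 + 0.3583i - 0.0346j - 0.8403k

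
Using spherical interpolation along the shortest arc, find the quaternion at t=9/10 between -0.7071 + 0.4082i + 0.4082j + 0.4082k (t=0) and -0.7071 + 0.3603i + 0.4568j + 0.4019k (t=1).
-0.7073 + 0.3652i + 0.452j + 0.4026k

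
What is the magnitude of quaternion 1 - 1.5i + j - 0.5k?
2.121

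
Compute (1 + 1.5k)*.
1 - 1.5k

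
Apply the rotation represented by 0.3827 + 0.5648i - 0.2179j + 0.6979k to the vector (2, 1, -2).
(-2.162, 1.437, 1.504)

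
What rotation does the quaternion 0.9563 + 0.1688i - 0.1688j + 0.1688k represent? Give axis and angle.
axis = (√3/3, -√3/3, √3/3), θ = 34°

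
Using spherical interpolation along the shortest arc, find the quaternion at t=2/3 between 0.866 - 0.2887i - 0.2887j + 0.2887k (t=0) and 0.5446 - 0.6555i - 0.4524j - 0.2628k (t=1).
0.7004 - 0.568i - 0.4247j - 0.0801k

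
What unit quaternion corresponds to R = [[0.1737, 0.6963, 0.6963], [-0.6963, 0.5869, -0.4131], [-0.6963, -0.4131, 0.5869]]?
0.7661 + 0.4545j - 0.4545k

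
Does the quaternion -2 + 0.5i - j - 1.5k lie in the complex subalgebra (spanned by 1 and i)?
No. The quaternion -2 + 0.5i - j - 1.5k has j-coefficient y = -1 and k-coefficient z = -1.5, not both zero, so it does not lie in the complex subalgebra spanned by 1 and i.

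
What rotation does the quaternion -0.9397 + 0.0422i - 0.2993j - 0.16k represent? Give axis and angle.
axis = (0.1234, -0.8752, -0.4678), θ = 320°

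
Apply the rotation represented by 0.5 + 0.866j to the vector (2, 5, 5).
(3.33, 5, -4.232)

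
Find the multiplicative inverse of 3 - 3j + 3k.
0.1111 + 0.1111j - 0.1111k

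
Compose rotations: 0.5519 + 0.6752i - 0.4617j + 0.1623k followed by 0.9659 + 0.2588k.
0.4911 + 0.7717i - 0.2712j + 0.2996k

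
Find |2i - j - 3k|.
√14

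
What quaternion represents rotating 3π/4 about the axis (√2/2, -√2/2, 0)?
0.3827 + 0.6533i - 0.6533j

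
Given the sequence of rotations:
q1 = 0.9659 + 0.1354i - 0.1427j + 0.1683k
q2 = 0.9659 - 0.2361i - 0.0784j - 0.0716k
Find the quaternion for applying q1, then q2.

q2 · q1 = 0.9658 - 0.1207i - 0.1835j + 0.1377k
0.9658 - 0.1207i - 0.1835j + 0.1377k


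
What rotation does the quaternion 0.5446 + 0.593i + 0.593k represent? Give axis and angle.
axis = (√2/2, 0, √2/2), θ = 114°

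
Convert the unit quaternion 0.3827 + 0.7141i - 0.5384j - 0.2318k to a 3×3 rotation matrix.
[[0.3128, -0.5915, -0.7431], [-0.9464, -0.1273, -0.297], [0.081, 0.7962, -0.5996]]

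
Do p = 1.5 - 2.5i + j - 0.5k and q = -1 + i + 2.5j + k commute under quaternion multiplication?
No: pq = -1 + 6.25i + 4.75j - 5.25k ≠ -1 + 1.75i + 0.75j + 9.25k = qp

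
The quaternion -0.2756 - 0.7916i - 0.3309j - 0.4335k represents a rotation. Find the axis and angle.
axis = (-0.8235, -0.3442, -0.451), θ = 212°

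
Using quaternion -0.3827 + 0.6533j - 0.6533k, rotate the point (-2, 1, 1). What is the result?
(0.414, -1.707, -1.707)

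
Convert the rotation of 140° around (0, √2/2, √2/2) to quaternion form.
0.342 + 0.6645j + 0.6645k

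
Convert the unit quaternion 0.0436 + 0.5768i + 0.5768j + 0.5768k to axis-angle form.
axis = (√3/3, √3/3, √3/3), θ = 175°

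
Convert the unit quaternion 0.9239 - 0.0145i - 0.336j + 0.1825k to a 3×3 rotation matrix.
[[0.7076, -0.3275, -0.6262], [0.347, 0.933, -0.0958], [0.6156, -0.1494, 0.7738]]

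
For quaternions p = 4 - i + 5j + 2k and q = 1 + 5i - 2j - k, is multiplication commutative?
No: pq = 21 + 18i + 6j - 25k ≠ 21 + 20i - 12j + 21k = qp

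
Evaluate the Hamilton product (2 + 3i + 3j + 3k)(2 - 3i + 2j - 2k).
13 - 12i + 7j + 17k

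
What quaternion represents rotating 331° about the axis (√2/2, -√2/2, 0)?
-0.9681 + 0.177i - 0.177j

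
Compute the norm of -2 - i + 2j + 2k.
√13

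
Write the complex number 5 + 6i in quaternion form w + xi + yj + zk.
5 + 6i + 0j + 0k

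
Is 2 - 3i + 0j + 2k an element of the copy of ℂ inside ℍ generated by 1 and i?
No. The quaternion 2 - 3i + 2k has j-coefficient y = 0 and k-coefficient z = 2, not both zero, so it does not lie in the complex subalgebra spanned by 1 and i.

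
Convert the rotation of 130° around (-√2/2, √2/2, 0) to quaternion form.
0.4226 - 0.6409i + 0.6409j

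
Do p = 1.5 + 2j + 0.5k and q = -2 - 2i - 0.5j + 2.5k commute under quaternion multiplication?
No: pq = -3.25 + 2.25i - 5.75j + 6.75k ≠ -3.25 - 8.25i - 3.75j - 1.25k = qp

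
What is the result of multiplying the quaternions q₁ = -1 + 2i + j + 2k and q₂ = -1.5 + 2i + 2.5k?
-7.5 - 2.5i - 2.5j - 7.5k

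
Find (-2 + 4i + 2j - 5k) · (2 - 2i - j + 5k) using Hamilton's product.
31 + 17i - 4j - 20k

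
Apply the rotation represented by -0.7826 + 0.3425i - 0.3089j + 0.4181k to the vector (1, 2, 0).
(1.345, -0.034, -1.786)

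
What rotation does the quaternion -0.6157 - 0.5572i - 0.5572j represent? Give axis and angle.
axis = (-√2/2, -√2/2, 0), θ = 256°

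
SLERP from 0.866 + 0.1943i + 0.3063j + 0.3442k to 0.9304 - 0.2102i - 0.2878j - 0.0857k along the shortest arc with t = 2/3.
0.9904 - 0.078i - 0.0917j + 0.0672k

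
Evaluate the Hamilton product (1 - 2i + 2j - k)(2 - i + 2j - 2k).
-6 - 7i + 3j - 6k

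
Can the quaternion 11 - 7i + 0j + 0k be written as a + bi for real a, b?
Yes. The quaternion 11 - 7i has j- and k-coefficients y = z = 0, so it lies in the complex subalgebra spanned by 1 and i.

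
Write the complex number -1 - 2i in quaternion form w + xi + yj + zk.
-1 - 2i + 0j + 0k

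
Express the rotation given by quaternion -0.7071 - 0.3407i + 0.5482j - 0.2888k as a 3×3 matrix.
[[0.2321, -0.782, -0.5785], [0.0349, 0.601, -0.7985], [0.9721, 0.1652, 0.1668]]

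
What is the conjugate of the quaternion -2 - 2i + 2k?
-2 + 2i - 2k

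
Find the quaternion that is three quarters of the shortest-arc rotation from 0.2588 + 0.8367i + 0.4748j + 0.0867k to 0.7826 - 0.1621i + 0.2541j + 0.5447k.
0.7648 + 0.1414i + 0.3799j + 0.5008k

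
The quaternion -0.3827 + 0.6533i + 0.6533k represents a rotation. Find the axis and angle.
axis = (√2/2, 0, √2/2), θ = 5π/4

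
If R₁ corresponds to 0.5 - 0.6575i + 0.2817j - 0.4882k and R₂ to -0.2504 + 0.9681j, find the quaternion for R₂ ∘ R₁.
-0.3979 - 0.308i + 0.4135j + 0.7588k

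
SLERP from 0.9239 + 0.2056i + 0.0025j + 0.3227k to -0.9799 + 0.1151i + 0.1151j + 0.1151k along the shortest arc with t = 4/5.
0.994 - 0.0506i - 0.0934j - 0.0259k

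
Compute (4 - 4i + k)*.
4 + 4i - k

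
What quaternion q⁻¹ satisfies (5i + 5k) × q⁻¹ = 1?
-0.1i - 0.1k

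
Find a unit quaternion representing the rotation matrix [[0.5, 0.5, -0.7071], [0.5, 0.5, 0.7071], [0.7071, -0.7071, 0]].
0.7071 - 0.5i - 0.5j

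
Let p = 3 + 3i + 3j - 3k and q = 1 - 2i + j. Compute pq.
6 + 12j + 6k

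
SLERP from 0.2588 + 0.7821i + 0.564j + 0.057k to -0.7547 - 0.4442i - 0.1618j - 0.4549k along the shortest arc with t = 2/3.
0.6356 + 0.6084i + 0.3255j + 0.3463k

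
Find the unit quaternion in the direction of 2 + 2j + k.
0.6667 + 0.6667j + 0.3333k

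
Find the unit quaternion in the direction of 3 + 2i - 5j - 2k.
0.4629 + 0.3086i - 0.7715j - 0.3086k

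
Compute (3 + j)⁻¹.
0.3 - 0.1j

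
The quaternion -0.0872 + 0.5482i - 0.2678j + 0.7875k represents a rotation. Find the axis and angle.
axis = (0.5503, -0.2688, 0.7905), θ = 190°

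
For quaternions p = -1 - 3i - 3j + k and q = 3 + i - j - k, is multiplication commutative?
No: pq = -2 - 6i - 10j + 10k ≠ -2 - 14i - 6j - 2k = qp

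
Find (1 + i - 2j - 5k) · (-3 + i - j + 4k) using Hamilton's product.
14 - 15i - 4j + 20k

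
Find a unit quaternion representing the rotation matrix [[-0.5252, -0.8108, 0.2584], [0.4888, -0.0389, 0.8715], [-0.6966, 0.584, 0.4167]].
0.4617 - 0.1557i + 0.5171j + 0.7037k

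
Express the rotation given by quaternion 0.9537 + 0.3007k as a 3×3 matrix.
[[0.8192, -0.5736, 0], [0.5736, 0.8192, 0], [0, 0, 1]]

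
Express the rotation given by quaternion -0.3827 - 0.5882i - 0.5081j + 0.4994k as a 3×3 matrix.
[[-0.0151, 0.98, -0.1986], [0.2155, -0.1908, -0.9577], [-0.9764, -0.0573, -0.2083]]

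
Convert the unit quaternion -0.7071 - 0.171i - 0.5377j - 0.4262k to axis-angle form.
axis = (-0.2418, -0.7604, -0.6027), θ = 3π/2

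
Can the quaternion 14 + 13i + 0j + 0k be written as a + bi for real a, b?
Yes. The quaternion 14 + 13i has j- and k-coefficients y = z = 0, so it lies in the complex subalgebra spanned by 1 and i.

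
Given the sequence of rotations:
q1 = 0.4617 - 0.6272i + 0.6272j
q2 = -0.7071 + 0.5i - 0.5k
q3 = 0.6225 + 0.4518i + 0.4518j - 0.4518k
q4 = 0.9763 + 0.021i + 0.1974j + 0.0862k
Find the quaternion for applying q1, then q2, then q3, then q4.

q2 · q1 = -0.0129 + 0.9879i - 0.1299j + 0.0828k
q3 · q2 · q1 = -0.3583 + 0.5879i - 0.5704j - 0.4477k
q4 · q3 · q2 · q1 = -0.211 + 0.5272i - 0.5675j - 0.596k
-0.211 + 0.5272i - 0.5675j - 0.596k


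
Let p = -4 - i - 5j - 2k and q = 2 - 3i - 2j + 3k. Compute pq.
-15 - 9i + 7j - 29k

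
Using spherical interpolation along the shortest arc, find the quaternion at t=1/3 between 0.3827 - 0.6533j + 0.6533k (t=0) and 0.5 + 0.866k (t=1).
0.4476 - 0.457j + 0.7686k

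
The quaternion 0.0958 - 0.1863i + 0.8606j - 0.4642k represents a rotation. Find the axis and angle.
axis = (-0.1872, 0.8646, -0.4663), θ = 169°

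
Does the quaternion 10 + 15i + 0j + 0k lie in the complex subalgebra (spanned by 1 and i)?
Yes. The quaternion 10 + 15i has j- and k-coefficients y = z = 0, so it lies in the complex subalgebra spanned by 1 and i.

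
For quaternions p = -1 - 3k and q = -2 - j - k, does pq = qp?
No: pq = -1 - 3i + j + 7k ≠ -1 + 3i + j + 7k = qp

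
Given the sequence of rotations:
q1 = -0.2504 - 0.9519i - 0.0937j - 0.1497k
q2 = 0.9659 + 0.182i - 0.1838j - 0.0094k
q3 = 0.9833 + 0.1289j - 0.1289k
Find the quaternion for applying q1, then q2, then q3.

q2 · q1 = -0.0872 - 0.9384i - 0.0083j - 0.3343k
q3 · q2 · q1 = -0.1278 - 0.9669i + 0.1016j - 0.1965k
-0.1278 - 0.9669i + 0.1016j - 0.1965k


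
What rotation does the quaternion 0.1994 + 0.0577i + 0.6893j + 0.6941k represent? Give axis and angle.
axis = (0.0589, 0.7034, 0.7083), θ = 157°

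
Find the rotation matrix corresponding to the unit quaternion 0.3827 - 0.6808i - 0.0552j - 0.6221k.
[[0.2199, 0.5513, 0.8048], [-0.401, -0.701, 0.5898], [0.8893, -0.4524, 0.0669]]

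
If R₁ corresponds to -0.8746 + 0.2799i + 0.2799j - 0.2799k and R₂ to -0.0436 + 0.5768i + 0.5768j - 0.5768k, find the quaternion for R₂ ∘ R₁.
-0.4462 - 0.5167i - 0.5167j + 0.5167k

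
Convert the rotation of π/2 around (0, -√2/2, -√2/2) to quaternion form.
0.7071 - 0.5j - 0.5k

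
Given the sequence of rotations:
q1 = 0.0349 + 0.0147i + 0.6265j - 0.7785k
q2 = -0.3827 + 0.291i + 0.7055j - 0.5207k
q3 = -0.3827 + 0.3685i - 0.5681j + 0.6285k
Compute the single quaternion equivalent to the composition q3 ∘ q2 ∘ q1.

q2 · q1 = -0.865 - 0.2185i + 0.0037j + 0.4517k
q3 · q2 · q1 = 0.1298 - 0.4941i + 0.1862j - 0.8393k
0.1298 - 0.4941i + 0.1862j - 0.8393k


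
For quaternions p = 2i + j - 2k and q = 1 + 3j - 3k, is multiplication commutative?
No: pq = -9 + 5i + 7j + 4k ≠ -9 - i - 5j - 8k = qp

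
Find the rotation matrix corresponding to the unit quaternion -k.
[[-1, 0, 0], [0, -1, 0], [0, 0, 1]]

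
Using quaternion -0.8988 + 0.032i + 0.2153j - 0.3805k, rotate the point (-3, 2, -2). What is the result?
(-2.371, -0.464, -3.341)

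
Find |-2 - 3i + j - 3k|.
√23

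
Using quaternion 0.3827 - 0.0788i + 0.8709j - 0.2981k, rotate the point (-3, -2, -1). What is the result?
(1.189, -0.065, 3.547)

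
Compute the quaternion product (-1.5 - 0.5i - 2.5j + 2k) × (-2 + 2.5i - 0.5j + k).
1 - 4.25i + 11.25j + k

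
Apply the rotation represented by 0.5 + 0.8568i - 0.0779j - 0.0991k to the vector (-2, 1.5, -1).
(-1.74, 0.575, 1.973)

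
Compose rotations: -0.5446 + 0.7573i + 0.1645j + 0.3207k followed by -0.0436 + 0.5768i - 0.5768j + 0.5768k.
-0.5032 - 0.627i + 0.5588j + 0.2036k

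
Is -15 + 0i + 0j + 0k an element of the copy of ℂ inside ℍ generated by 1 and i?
Yes. The quaternion -15 has j- and k-coefficients y = z = 0, so it lies in the complex subalgebra spanned by 1 and i.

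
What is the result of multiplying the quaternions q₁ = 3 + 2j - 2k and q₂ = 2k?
4 + 4i + 6k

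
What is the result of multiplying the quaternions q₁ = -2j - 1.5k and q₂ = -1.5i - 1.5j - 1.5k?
-5.25 + 0.75i + 2.25j - 3k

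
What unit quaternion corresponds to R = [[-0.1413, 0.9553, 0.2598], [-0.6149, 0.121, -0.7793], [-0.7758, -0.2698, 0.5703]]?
0.6225 + 0.2046i + 0.4159j - 0.6306k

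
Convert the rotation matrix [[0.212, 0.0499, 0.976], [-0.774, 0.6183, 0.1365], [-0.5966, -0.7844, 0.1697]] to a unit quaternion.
0.7071 - 0.3256i + 0.556j - 0.2913k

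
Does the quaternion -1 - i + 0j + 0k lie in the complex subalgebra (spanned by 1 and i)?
Yes. The quaternion -1 - i has j- and k-coefficients y = z = 0, so it lies in the complex subalgebra spanned by 1 and i.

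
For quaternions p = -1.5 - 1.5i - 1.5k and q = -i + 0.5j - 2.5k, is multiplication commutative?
No: pq = -5.25 + 2.25i - 3j + 3k ≠ -5.25 + 0.75i + 1.5j + 4.5k = qp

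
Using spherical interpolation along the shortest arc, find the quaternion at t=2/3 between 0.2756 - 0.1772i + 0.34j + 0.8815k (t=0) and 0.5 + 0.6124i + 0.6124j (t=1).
0.5209 + 0.4105i + 0.6391j + 0.3895k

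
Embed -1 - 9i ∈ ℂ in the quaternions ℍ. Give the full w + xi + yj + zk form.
-1 - 9i + 0j + 0k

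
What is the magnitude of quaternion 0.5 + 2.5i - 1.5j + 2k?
3.571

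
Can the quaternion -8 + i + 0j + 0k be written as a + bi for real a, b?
Yes. The quaternion -8 + i has j- and k-coefficients y = z = 0, so it lies in the complex subalgebra spanned by 1 and i.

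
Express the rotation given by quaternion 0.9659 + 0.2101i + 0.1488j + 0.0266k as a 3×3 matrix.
[[0.9543, 0.0111, 0.2986], [0.1139, 0.9103, -0.398], [-0.2763, 0.4138, 0.8674]]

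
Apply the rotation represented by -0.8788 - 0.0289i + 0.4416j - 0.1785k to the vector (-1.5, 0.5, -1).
(-0.223, 0.243, -1.841)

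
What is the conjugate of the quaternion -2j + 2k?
2j - 2k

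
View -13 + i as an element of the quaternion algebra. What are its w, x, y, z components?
-13 + i + 0j + 0k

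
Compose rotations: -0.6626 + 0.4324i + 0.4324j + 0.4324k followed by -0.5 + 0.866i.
-0.0432 - 0.79i - 0.5907j + 0.1583k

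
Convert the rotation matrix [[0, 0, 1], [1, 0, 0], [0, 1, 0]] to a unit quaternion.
0.5 + 0.5i + 0.5j + 0.5k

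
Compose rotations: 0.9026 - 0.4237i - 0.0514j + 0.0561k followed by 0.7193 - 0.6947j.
0.6135 - 0.3437i - 0.664j - 0.254k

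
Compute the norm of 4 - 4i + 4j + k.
7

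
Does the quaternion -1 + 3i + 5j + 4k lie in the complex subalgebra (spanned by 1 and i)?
No. The quaternion -1 + 3i + 5j + 4k has j-coefficient y = 5 and k-coefficient z = 4, not both zero, so it does not lie in the complex subalgebra spanned by 1 and i.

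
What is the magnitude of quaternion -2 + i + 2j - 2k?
√13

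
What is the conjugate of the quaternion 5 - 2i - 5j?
5 + 2i + 5j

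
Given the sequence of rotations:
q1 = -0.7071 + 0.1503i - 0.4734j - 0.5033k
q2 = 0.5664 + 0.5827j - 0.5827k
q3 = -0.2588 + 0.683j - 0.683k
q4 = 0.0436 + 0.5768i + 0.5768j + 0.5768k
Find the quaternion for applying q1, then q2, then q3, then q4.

q2 · q1 = -0.4179 - 0.484i - 0.7677j + 0.0394k
q3 · q2 · q1 = 0.6594 - 0.3722i + 0.2438j + 0.6058k
q4 · q3 · q2 · q1 = -0.2466 + 0.5729i - 0.1731j + 0.7621k
-0.2466 + 0.5729i - 0.1731j + 0.7621k


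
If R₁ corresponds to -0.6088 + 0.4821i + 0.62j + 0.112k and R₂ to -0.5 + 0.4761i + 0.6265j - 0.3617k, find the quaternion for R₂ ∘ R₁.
-0.273 - 0.2365i - 0.9191j + 0.1573k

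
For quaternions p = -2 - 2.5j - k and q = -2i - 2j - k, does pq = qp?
No: pq = -6 + 4.5i + 6j - 3k ≠ -6 + 3.5i + 2j + 7k = qp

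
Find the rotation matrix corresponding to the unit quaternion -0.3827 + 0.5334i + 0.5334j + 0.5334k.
[[-0.1381, 0.9773, 0.1608], [0.1608, -0.1381, 0.9773], [0.9773, 0.1608, -0.1381]]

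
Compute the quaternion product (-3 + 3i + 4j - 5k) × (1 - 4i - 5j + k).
34 - 6i + 36j - 7k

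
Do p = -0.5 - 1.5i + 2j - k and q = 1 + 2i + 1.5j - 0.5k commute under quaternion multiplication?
No: pq = -1 - 2i - 1.5j - 7k ≠ -1 - 3i + 4j + 5.5k = qp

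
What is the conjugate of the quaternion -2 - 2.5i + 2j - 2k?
-2 + 2.5i - 2j + 2k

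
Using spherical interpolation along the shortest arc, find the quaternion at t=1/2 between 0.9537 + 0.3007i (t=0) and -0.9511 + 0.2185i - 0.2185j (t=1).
0.9926 + 0.0428i + 0.1139j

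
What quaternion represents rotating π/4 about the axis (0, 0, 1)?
0.9239 + 0.3827k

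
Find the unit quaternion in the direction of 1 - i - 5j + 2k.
0.1796 - 0.1796i - 0.898j + 0.3592k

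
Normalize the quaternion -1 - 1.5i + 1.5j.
-0.4264 - 0.6396i + 0.6396j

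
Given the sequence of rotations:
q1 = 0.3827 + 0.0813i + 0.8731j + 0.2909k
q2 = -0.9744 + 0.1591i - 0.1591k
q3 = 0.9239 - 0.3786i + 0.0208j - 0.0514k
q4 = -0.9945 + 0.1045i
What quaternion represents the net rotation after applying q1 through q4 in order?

q2 · q1 = -0.3396 + 0.1206i - 0.91j - 0.2054k
q3 · q2 · q1 = -0.2597 + 0.1889i - 0.9318j + 0.1697k
q4 · q3 · q2 · q1 = 0.2385 - 0.215i + 0.9089j - 0.2661k
0.2385 - 0.215i + 0.9089j - 0.2661k


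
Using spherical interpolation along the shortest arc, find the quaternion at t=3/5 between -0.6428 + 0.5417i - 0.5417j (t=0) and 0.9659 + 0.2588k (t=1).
-0.9232 + 0.2437i - 0.2437j - 0.1699k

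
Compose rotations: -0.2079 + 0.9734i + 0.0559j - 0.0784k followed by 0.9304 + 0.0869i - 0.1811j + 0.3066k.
-0.2439 + 0.8846i + 0.3949j + 0.0445k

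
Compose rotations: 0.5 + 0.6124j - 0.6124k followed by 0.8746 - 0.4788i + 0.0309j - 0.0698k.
0.3756 - 0.2156i + 0.2578j - 0.8637k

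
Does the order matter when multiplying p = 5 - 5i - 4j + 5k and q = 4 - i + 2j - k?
Yes: pq = 28 - 31i - 16j + k ≠ 28 - 19i + 4j + 29k = qp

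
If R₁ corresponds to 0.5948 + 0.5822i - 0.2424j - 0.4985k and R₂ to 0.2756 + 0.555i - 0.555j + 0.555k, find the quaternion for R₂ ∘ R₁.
-0.0171 + 0.9018i + 0.2029j + 0.3813k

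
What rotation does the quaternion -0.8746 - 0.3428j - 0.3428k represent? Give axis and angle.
axis = (0, -√2/2, -√2/2), θ = 302°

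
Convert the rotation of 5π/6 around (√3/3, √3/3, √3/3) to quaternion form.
0.2588 + 0.5577i + 0.5577j + 0.5577k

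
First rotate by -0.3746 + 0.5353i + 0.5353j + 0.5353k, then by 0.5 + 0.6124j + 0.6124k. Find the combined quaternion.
-0.8429 + 0.2676i + 0.3661j - 0.2896k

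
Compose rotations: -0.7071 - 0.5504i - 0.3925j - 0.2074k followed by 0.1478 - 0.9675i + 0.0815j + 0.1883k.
-0.566 + 0.6598i - 0.4199j + 0.2608k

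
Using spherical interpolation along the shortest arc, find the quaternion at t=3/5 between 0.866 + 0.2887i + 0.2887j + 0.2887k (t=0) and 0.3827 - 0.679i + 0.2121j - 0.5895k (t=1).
0.8079 - 0.3758i + 0.3369j - 0.3043k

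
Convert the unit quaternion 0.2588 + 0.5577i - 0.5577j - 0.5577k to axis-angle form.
axis = (√3/3, -√3/3, -√3/3), θ = 5π/6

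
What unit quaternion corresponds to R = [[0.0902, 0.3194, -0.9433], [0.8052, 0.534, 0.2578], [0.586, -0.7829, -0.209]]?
0.5948 - 0.4374i - 0.6428j + 0.2042k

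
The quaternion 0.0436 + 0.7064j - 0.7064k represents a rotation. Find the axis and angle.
axis = (0, √2/2, -√2/2), θ = 175°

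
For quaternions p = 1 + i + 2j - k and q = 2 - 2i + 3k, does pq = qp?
No: pq = 7 + 6i + 3j + 5k ≠ 7 - 6i + 5j - 3k = qp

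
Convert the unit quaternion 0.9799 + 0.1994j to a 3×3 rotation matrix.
[[0.9205, 0, 0.3908], [0, 1, 0], [-0.3908, 0, 0.9205]]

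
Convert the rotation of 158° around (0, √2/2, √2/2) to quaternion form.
0.1908 + 0.6941j + 0.6941k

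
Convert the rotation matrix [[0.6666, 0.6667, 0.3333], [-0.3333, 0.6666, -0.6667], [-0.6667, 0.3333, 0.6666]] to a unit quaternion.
0.866 + 0.2887i + 0.2887j - 0.2887k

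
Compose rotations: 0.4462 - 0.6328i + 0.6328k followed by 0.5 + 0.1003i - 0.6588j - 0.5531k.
0.6366 - 0.6885i - 0.0074j - 0.3473k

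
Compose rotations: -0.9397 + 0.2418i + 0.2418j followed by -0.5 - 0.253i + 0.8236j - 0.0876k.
0.3319 + 0.138i - 0.916j - 0.178k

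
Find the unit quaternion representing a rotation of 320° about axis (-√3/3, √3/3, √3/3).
-0.9397 - 0.1975i + 0.1975j + 0.1975k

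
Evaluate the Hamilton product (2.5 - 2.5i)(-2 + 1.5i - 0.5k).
-1.25 + 8.75i - 1.25j - 1.25k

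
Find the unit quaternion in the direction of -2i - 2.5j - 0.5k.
-0.6172i - 0.7715j - 0.1543k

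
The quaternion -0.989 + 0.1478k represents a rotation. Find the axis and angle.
axis = (0, 0, 1), θ = 343°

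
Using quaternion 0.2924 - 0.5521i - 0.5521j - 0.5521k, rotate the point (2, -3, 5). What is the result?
(-1.802, 5.894, -0.092)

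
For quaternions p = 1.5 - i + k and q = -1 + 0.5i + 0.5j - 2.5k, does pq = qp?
No: pq = 1.5 + 1.25i - 1.25j - 5.25k ≠ 1.5 + 2.25i + 2.75j - 4.25k = qp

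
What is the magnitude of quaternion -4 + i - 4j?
√33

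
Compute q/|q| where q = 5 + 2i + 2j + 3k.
0.7715 + 0.3086i + 0.3086j + 0.4629k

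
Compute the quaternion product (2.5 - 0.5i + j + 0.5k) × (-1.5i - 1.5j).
0.75 - 3i - 4.5j + 2.25k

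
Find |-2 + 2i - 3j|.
√17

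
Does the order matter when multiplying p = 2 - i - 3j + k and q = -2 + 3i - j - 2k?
Yes: pq = -2 + 15i + 5j + 4k ≠ -2 + i + 3j - 16k = qp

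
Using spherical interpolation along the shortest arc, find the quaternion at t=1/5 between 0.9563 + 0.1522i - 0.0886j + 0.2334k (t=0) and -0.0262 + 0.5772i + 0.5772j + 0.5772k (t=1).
0.8706 + 0.3037i + 0.0826j + 0.3782k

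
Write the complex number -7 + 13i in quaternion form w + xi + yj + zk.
-7 + 13i + 0j + 0k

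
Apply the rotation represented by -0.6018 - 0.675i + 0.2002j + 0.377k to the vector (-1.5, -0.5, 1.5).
(-2.17, 0.192, -0.067)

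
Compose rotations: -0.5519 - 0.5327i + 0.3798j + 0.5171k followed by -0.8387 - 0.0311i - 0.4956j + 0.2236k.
0.5189 + 0.1227i - 0.148j - 0.8329k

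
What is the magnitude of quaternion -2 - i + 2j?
3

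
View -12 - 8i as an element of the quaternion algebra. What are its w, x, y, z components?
-12 - 8i + 0j + 0k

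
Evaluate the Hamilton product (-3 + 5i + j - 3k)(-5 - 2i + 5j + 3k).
29 - i - 29j + 33k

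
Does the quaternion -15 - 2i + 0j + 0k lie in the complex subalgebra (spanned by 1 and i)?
Yes. The quaternion -15 - 2i has j- and k-coefficients y = z = 0, so it lies in the complex subalgebra spanned by 1 and i.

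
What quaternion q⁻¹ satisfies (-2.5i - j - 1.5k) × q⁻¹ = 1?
0.2632i + 0.1053j + 0.1579k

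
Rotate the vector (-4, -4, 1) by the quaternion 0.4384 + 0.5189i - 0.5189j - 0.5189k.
(-0.351, 4.366, -3.717)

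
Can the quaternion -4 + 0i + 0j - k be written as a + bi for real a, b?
No. The quaternion -4 - k has j-coefficient y = 0 and k-coefficient z = -1, not both zero, so it does not lie in the complex subalgebra spanned by 1 and i.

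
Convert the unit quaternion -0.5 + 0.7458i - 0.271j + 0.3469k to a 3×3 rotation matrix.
[[0.6124, -0.0573, 0.7884], [-0.7511, -0.3531, 0.5578], [0.2464, -0.9338, -0.2593]]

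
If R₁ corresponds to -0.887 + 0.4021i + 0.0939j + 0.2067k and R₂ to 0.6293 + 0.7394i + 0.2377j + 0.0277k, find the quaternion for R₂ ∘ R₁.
-0.8835 - 0.3563i - 0.2934j + 0.0794k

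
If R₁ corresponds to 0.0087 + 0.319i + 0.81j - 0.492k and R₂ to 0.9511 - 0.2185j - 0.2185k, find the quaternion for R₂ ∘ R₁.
0.0778 + 0.5879i + 0.6988j - 0.4001k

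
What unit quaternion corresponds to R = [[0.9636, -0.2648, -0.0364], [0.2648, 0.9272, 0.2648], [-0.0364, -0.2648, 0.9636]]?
0.9816 - 0.1349i + 0.1349k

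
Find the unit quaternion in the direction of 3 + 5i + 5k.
0.3906 + 0.6509i + 0.6509k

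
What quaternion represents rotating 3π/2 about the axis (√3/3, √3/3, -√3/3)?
-0.7071 + 0.4082i + 0.4082j - 0.4082k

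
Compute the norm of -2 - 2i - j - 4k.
5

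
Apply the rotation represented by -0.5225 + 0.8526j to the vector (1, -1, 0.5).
(-0.899, -1, 0.664)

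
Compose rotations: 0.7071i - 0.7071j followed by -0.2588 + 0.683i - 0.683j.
-0.9659 - 0.183i + 0.183j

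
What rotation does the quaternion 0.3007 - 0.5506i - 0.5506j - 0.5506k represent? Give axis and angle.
axis = (-√3/3, -√3/3, -√3/3), θ = 145°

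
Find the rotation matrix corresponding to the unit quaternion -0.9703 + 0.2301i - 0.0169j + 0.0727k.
[[0.9889, 0.1333, 0.0663], [-0.1489, 0.8835, 0.4441], [0.0007, -0.449, 0.8935]]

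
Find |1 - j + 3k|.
√11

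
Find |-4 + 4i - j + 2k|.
√37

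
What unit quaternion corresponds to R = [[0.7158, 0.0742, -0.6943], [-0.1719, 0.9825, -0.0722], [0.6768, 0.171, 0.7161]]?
0.9239 + 0.0658i - 0.371j - 0.0666k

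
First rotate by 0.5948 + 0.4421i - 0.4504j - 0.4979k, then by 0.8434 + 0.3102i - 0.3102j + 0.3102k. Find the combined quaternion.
0.3792 + 0.8515i - 0.2728j - 0.238k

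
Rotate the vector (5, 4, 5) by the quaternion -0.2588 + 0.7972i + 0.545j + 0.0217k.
(4.308, 5.382, -4.298)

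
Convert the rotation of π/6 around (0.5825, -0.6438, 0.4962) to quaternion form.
0.9659 + 0.1508i - 0.1666j + 0.1284k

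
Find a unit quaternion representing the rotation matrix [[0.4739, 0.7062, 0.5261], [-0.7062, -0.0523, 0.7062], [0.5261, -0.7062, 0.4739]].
0.6884 - 0.5129i - 0.5129k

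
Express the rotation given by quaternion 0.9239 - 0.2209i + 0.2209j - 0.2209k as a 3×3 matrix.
[[0.8048, 0.3106, 0.5058], [-0.5058, 0.8048, 0.3106], [-0.3106, -0.5058, 0.8048]]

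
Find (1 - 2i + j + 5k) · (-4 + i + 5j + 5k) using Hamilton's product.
-32 - 11i + 16j - 26k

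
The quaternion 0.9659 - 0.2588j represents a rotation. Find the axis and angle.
axis = (0, -1, 0), θ = π/6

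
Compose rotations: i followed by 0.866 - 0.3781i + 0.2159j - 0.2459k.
0.3781 + 0.866i - 0.2459j - 0.2159k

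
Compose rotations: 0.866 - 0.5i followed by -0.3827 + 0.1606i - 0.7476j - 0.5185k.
-0.2511 + 0.3304i - 0.3882j - 0.8228k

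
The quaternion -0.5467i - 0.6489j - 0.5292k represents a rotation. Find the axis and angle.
axis = (-0.5467, -0.6489, -0.5292), θ = π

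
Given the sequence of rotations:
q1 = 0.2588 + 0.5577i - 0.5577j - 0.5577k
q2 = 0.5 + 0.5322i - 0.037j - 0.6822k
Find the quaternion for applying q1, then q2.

q2 · q1 = -0.5685 + 0.0568i - 0.3721j - 0.7316k
-0.5685 + 0.0568i - 0.3721j - 0.7316k


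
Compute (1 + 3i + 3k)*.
1 - 3i - 3k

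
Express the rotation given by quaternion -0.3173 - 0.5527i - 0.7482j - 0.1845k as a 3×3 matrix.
[[-0.1877, 0.71, 0.6788], [0.9441, 0.321, -0.0747], [-0.2709, 0.6268, -0.7306]]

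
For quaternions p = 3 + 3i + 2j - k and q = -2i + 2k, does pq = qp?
No: pq = 8 - 2i - 4j + 10k ≠ 8 - 10i + 4j + 2k = qp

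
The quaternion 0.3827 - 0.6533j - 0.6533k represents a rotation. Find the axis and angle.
axis = (0, -√2/2, -√2/2), θ = 3π/4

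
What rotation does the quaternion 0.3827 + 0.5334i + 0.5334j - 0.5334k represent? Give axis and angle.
axis = (√3/3, √3/3, -√3/3), θ = 3π/4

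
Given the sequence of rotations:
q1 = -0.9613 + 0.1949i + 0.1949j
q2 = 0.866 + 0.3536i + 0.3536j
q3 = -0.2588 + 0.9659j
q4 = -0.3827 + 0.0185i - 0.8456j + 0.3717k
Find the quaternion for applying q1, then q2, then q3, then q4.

q2 · q1 = -0.9703 - 0.1711i - 0.1711j
q3 · q2 · q1 = 0.4164 + 0.0443i - 0.8929j + 0.1653k
q4 · q3 · q2 · q1 = -0.9767 + 0.1829i + 0.003j + 0.1125k
-0.9767 + 0.1829i + 0.003j + 0.1125k


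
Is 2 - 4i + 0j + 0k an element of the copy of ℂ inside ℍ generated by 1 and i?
Yes. The quaternion 2 - 4i has j- and k-coefficients y = z = 0, so it lies in the complex subalgebra spanned by 1 and i.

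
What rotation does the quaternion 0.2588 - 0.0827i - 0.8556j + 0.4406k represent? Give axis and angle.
axis = (-0.0856, -0.8858, 0.4561), θ = 5π/6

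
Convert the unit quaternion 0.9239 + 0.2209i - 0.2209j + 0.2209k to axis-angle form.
axis = (√3/3, -√3/3, √3/3), θ = π/4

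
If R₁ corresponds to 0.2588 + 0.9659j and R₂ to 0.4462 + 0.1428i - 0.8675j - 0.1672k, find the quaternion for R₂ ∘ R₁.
0.9534 + 0.1985i + 0.2065j + 0.0947k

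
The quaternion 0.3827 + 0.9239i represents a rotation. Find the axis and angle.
axis = (1, 0, 0), θ = 3π/4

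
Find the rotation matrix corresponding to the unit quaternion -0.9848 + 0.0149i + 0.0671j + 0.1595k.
[[0.9401, 0.3162, -0.1274], [-0.3122, 0.9487, 0.0508], [0.1369, -0.0079, 0.9906]]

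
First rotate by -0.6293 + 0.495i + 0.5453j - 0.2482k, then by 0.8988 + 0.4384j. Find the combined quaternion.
-0.8047 + 0.3361i + 0.2142j - 0.4401k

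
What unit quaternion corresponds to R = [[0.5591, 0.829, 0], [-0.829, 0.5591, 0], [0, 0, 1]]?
0.8829 - 0.4695k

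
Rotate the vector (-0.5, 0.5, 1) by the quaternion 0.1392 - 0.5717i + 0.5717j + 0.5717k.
(-0.747, 0.906, 0.346)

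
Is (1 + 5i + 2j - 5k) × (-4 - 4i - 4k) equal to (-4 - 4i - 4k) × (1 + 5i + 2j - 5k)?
No: pq = -4 - 32i + 32j + 24k ≠ -4 - 16i - 48j + 8k = qp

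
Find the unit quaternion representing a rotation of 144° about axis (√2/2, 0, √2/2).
0.309 + 0.6725i + 0.6725k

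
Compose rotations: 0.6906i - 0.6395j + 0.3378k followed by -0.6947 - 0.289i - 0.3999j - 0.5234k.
0.1207 - 0.9496i + 0.1804j + 0.2263k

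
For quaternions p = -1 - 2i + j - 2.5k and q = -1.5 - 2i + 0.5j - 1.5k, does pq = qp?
No: pq = -6.75 + 4.75i + 6.25k ≠ -6.75 + 5.25i - 4j + 4.25k = qp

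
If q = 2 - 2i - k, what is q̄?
2 + 2i + k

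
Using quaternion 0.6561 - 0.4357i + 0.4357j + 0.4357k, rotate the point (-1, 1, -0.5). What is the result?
(-1.288, -0.427, 0.639)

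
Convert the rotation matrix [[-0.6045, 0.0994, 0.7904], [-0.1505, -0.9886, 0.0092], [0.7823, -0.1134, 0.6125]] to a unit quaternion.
-0.0698 + 0.4392i - 0.0291j + 0.8952k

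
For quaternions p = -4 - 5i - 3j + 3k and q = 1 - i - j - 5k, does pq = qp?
No: pq = 3 + 17i - 27j + 25k ≠ 3 - 19i + 29j + 21k = qp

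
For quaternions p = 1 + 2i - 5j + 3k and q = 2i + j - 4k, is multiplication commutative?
No: pq = 13 + 19i + 15j + 8k ≠ 13 - 15i - 13j - 16k = qp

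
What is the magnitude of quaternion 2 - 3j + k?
√14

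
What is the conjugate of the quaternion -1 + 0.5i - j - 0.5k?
-1 - 0.5i + j + 0.5k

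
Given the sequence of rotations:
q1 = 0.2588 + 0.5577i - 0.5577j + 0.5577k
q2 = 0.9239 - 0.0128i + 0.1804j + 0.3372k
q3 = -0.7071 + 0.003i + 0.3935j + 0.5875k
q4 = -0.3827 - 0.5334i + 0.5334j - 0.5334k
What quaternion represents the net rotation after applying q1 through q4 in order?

q2 · q1 = 0.1588 + 0.8006i - 0.2734j + 0.5091k
q3 · q2 · q1 = -0.3062 - 0.2047i + 0.7246j - 0.5825k
q4 · q3 · q2 · q1 = -0.6892 + 0.3175i - 0.6422j + 0.1089k
-0.6892 + 0.3175i - 0.6422j + 0.1089k


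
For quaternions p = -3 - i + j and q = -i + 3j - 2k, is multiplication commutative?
No: pq = -4 + i - 11j + 4k ≠ -4 + 5i - 7j + 8k = qp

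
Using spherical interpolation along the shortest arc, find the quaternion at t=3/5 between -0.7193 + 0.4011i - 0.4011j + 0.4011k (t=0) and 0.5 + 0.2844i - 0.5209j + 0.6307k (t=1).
-0.008 + 0.4229i - 0.5986j + 0.6802k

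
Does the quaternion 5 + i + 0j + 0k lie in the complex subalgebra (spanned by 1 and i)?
Yes. The quaternion 5 + i has j- and k-coefficients y = z = 0, so it lies in the complex subalgebra spanned by 1 and i.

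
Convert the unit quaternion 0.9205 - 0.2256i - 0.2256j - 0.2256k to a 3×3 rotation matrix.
[[0.7964, 0.5171, -0.3135], [-0.3135, 0.7964, 0.5171], [0.5171, -0.3135, 0.7964]]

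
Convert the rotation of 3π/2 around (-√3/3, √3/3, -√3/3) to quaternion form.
-0.7071 - 0.4082i + 0.4082j - 0.4082k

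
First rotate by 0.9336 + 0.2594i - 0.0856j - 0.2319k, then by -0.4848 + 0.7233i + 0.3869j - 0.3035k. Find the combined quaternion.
-0.6775 + 0.4338i + 0.4917j - 0.3332k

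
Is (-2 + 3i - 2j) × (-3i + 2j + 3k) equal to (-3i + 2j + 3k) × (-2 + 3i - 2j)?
No: pq = 13 - 13j - 6k ≠ 13 + 12i + 5j - 6k = qp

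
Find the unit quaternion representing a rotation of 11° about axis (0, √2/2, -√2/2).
0.9954 + 0.0678j - 0.0678k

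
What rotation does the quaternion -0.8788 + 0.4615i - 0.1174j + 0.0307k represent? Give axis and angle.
axis = (0.9671, -0.246, 0.0643), θ = 303°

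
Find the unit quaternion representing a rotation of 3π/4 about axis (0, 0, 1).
0.3827 + 0.9239k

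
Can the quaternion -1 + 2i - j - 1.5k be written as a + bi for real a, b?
No. The quaternion -1 + 2i - j - 1.5k has j-coefficient y = -1 and k-coefficient z = -1.5, not both zero, so it does not lie in the complex subalgebra spanned by 1 and i.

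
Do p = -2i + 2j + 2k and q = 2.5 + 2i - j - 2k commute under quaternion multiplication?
No: pq = 10 - 7i + 5j + 3k ≠ 10 - 3i + 5j + 7k = qp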